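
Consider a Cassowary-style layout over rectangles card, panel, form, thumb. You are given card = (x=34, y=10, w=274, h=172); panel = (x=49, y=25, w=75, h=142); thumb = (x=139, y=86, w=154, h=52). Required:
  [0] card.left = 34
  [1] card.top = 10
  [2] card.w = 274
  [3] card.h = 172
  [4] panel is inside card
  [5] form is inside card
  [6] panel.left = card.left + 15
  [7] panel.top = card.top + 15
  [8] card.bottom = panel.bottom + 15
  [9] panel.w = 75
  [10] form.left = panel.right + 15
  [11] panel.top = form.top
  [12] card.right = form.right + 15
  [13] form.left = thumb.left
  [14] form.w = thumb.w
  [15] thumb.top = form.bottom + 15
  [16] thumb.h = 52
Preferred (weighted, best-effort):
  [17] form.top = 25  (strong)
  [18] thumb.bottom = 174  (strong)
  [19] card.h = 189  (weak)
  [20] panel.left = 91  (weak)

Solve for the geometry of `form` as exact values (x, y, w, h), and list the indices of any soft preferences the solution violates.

1. form.x = 139  [form.left = panel.right + 15]
2. form.y = 25  [panel.top = form.top]
3. form.w = 154  [card.right = form.right + 15]
4. form.h = 46  [thumb.top = form.bottom + 15]

form = (x=139, y=25, w=154, h=46)
violated soft preferences: 18, 19, 20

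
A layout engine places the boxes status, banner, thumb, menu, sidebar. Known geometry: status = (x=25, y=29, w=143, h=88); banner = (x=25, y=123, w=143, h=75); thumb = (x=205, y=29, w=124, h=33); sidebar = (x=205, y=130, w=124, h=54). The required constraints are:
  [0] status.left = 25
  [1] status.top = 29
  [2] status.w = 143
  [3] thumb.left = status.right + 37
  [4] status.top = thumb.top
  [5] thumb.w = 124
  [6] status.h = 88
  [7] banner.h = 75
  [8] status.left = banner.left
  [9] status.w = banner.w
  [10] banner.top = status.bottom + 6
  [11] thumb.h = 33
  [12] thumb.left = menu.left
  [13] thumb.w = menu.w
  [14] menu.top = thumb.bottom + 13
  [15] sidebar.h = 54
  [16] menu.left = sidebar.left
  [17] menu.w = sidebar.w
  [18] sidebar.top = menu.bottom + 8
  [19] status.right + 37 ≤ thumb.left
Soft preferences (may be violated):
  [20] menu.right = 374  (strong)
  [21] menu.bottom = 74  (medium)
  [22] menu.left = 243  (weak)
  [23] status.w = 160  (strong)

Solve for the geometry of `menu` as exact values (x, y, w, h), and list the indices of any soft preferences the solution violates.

1. menu.x = 205  [thumb.left = menu.left]
2. menu.w = 124  [thumb.w = menu.w]
3. menu.y = 75  [menu.top = thumb.bottom + 13]
4. menu.h = 47  [sidebar.top = menu.bottom + 8]

menu = (x=205, y=75, w=124, h=47)
violated soft preferences: 20, 21, 22, 23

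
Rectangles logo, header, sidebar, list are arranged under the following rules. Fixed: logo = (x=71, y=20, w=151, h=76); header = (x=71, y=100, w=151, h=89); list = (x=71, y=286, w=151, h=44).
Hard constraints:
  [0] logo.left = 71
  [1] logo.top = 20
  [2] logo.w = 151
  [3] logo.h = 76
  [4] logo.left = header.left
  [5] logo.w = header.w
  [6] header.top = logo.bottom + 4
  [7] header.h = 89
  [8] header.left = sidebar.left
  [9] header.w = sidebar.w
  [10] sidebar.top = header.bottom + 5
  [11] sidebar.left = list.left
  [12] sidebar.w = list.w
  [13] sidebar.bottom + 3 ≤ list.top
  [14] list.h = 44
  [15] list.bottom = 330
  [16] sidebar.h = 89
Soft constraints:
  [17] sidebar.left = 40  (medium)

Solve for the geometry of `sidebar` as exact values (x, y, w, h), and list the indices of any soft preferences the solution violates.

1. sidebar.x = 71  [header.left = sidebar.left]
2. sidebar.w = 151  [header.w = sidebar.w]
3. sidebar.y = 194  [sidebar.top = header.bottom + 5]
4. sidebar.h = 89  [sidebar.h = 89]

sidebar = (x=71, y=194, w=151, h=89)
violated soft preferences: 17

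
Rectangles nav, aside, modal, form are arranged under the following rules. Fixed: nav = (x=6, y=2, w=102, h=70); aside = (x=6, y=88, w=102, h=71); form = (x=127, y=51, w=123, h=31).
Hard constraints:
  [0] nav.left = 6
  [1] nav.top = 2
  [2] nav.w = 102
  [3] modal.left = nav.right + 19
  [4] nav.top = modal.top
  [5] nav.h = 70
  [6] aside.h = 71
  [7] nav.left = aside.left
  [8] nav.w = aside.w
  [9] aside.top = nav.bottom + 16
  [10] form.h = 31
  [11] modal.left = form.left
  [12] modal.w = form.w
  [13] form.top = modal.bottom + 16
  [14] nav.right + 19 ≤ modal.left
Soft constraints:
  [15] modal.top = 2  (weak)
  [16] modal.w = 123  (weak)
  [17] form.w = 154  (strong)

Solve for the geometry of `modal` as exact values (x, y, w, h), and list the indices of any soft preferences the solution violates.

1. modal.x = 127  [modal.left = nav.right + 19]
2. modal.y = 2  [nav.top = modal.top]
3. modal.w = 123  [modal.w = form.w]
4. modal.h = 33  [form.top = modal.bottom + 16]

modal = (x=127, y=2, w=123, h=33)
violated soft preferences: 17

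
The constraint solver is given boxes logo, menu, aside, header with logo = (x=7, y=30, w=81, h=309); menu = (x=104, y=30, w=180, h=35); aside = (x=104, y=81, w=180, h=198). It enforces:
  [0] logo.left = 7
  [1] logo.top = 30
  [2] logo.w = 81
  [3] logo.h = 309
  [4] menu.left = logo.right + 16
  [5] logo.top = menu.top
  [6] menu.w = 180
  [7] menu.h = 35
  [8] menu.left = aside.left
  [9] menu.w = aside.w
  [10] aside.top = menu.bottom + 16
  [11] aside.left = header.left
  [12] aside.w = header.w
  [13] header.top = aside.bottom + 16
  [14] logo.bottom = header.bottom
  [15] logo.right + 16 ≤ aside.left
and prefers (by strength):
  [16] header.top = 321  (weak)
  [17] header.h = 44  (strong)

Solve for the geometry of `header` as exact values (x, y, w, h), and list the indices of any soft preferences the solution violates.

1. header.x = 104  [aside.left = header.left]
2. header.w = 180  [aside.w = header.w]
3. header.y = 295  [header.top = aside.bottom + 16]
4. header.h = 44  [logo.bottom = header.bottom]

header = (x=104, y=295, w=180, h=44)
violated soft preferences: 16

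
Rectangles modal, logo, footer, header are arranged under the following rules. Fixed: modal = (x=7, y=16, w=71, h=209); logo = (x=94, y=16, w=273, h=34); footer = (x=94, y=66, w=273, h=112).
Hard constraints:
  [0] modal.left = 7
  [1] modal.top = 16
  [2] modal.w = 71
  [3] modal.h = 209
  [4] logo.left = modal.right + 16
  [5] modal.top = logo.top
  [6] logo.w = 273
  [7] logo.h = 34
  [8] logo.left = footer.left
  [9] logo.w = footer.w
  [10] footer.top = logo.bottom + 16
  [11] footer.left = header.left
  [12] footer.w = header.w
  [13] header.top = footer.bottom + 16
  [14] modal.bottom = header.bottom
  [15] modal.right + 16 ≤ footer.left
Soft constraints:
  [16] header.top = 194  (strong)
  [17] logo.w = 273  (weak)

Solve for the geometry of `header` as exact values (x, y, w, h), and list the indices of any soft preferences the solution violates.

header = (x=94, y=194, w=273, h=31)
violated soft preferences: none

1. header.x = 94  [footer.left = header.left]
2. header.w = 273  [footer.w = header.w]
3. header.y = 194  [header.top = footer.bottom + 16]
4. header.h = 31  [modal.bottom = header.bottom]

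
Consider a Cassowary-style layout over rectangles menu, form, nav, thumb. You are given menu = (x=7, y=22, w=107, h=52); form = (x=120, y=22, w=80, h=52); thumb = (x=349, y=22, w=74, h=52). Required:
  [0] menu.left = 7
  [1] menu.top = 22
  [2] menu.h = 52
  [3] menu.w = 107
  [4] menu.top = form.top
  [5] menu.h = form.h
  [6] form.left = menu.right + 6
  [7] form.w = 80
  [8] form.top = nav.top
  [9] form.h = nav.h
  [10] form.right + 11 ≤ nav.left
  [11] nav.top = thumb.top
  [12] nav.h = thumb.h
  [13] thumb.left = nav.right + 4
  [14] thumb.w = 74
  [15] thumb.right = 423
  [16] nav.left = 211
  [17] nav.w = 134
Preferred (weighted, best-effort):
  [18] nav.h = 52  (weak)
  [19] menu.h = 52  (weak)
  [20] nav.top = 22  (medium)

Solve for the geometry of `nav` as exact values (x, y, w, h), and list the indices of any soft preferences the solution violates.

1. nav.y = 22  [form.top = nav.top]
2. nav.h = 52  [form.h = nav.h]
3. nav.x = 211  [nav.left = 211]
4. nav.w = 134  [nav.w = 134]

nav = (x=211, y=22, w=134, h=52)
violated soft preferences: none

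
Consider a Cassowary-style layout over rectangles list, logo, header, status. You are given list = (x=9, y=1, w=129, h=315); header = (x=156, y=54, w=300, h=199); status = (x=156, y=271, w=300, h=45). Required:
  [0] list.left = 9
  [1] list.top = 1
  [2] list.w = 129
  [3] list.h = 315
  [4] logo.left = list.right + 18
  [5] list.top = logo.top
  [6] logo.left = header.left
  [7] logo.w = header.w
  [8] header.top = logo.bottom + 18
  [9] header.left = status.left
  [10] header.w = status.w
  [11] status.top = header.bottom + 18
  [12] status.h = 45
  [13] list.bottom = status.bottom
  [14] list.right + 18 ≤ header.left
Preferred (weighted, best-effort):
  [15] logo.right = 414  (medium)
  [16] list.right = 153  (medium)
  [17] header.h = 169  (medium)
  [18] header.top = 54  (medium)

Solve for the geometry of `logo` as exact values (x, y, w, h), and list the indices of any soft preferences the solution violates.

1. logo.x = 156  [logo.left = list.right + 18]
2. logo.y = 1  [list.top = logo.top]
3. logo.w = 300  [logo.w = header.w]
4. logo.h = 35  [header.top = logo.bottom + 18]

logo = (x=156, y=1, w=300, h=35)
violated soft preferences: 15, 16, 17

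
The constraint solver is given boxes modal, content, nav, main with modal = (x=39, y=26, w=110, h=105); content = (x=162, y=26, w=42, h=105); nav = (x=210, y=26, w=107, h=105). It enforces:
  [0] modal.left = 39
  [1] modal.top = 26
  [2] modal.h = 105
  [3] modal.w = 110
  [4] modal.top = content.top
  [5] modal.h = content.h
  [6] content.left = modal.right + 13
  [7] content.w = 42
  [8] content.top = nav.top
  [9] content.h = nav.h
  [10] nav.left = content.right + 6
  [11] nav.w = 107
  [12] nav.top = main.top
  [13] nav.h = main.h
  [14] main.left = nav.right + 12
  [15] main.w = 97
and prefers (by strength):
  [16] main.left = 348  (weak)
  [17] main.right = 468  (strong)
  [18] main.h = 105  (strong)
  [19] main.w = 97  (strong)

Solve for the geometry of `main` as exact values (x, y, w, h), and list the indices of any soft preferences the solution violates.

main = (x=329, y=26, w=97, h=105)
violated soft preferences: 16, 17

1. main.y = 26  [nav.top = main.top]
2. main.h = 105  [nav.h = main.h]
3. main.x = 329  [main.left = nav.right + 12]
4. main.w = 97  [main.w = 97]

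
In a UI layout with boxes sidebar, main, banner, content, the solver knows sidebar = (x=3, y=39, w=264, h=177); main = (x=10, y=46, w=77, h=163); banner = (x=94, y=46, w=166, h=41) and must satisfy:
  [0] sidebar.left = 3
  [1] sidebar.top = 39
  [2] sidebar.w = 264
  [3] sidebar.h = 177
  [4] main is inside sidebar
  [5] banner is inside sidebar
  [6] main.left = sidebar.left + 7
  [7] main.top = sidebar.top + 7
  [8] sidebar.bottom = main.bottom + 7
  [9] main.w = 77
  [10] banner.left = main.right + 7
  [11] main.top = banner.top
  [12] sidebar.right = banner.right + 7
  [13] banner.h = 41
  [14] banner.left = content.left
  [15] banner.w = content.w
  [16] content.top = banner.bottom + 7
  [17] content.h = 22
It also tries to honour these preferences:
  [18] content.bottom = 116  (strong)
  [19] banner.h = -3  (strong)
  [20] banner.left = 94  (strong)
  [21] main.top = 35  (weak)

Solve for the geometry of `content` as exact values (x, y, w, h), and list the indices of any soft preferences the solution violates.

1. content.x = 94  [banner.left = content.left]
2. content.w = 166  [banner.w = content.w]
3. content.y = 94  [content.top = banner.bottom + 7]
4. content.h = 22  [content.h = 22]

content = (x=94, y=94, w=166, h=22)
violated soft preferences: 19, 21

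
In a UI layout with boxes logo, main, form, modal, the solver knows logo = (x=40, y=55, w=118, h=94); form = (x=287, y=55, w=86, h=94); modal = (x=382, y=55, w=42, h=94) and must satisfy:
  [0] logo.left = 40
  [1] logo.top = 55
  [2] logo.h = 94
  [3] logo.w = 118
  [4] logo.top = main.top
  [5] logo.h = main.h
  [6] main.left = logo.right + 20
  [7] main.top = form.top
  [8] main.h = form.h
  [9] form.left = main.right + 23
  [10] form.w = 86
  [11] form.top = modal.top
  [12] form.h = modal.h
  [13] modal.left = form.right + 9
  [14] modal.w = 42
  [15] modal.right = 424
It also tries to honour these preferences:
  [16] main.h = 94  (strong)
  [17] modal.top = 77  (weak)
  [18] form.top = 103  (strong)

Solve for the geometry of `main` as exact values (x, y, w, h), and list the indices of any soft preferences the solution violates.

main = (x=178, y=55, w=86, h=94)
violated soft preferences: 17, 18

1. main.y = 55  [logo.top = main.top]
2. main.h = 94  [logo.h = main.h]
3. main.x = 178  [main.left = logo.right + 20]
4. main.w = 86  [form.left = main.right + 23]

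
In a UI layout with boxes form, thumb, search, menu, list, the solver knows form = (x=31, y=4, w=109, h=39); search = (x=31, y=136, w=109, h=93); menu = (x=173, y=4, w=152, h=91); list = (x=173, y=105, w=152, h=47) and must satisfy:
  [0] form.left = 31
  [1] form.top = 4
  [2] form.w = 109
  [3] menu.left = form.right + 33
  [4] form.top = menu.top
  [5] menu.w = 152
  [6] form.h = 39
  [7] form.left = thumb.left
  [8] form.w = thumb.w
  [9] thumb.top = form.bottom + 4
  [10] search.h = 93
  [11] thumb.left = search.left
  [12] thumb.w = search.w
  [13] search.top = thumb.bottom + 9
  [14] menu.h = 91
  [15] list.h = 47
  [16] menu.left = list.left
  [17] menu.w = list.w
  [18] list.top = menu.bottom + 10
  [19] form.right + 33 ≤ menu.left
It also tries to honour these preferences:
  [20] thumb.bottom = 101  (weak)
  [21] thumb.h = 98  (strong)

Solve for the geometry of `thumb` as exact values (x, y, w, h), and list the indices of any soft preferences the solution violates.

1. thumb.x = 31  [form.left = thumb.left]
2. thumb.w = 109  [form.w = thumb.w]
3. thumb.y = 47  [thumb.top = form.bottom + 4]
4. thumb.h = 80  [search.top = thumb.bottom + 9]

thumb = (x=31, y=47, w=109, h=80)
violated soft preferences: 20, 21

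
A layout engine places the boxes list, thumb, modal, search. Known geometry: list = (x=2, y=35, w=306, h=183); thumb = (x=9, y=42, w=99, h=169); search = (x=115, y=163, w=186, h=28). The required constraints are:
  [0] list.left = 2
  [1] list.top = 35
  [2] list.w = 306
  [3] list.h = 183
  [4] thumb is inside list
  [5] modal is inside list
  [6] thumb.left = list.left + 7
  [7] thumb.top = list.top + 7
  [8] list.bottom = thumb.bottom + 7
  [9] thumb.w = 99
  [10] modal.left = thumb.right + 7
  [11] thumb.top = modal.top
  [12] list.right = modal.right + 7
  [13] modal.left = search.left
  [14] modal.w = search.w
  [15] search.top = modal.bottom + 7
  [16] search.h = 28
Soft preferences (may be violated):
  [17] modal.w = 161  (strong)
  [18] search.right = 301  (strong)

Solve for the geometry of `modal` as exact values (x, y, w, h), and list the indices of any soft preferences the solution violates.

1. modal.x = 115  [modal.left = thumb.right + 7]
2. modal.y = 42  [thumb.top = modal.top]
3. modal.w = 186  [list.right = modal.right + 7]
4. modal.h = 114  [search.top = modal.bottom + 7]

modal = (x=115, y=42, w=186, h=114)
violated soft preferences: 17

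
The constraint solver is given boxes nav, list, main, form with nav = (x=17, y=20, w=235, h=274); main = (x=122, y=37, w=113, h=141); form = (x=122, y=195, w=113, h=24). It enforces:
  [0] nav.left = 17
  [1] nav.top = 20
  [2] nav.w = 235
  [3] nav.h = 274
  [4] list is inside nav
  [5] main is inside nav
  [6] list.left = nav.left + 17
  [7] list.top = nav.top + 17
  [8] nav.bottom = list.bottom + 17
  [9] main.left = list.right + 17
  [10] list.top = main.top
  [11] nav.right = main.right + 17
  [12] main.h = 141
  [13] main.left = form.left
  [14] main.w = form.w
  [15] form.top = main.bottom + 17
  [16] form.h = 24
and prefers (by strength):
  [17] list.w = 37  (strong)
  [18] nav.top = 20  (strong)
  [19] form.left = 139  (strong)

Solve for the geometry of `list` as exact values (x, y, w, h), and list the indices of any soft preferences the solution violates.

list = (x=34, y=37, w=71, h=240)
violated soft preferences: 17, 19

1. list.x = 34  [list.left = nav.left + 17]
2. list.y = 37  [list.top = nav.top + 17]
3. list.h = 240  [nav.bottom = list.bottom + 17]
4. list.w = 71  [main.left = list.right + 17]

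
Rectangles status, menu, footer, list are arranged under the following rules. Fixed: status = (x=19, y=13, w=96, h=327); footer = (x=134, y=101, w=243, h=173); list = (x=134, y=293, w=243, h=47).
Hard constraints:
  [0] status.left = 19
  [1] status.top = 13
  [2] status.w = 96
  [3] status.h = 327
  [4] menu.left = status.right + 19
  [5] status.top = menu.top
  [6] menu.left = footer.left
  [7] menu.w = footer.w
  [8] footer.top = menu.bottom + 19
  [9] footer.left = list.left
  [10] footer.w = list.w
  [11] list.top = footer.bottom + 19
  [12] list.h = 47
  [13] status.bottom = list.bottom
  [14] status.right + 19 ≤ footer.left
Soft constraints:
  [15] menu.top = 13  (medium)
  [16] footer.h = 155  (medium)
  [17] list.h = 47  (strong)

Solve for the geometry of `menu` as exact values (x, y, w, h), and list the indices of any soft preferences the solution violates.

menu = (x=134, y=13, w=243, h=69)
violated soft preferences: 16

1. menu.x = 134  [menu.left = status.right + 19]
2. menu.y = 13  [status.top = menu.top]
3. menu.w = 243  [menu.w = footer.w]
4. menu.h = 69  [footer.top = menu.bottom + 19]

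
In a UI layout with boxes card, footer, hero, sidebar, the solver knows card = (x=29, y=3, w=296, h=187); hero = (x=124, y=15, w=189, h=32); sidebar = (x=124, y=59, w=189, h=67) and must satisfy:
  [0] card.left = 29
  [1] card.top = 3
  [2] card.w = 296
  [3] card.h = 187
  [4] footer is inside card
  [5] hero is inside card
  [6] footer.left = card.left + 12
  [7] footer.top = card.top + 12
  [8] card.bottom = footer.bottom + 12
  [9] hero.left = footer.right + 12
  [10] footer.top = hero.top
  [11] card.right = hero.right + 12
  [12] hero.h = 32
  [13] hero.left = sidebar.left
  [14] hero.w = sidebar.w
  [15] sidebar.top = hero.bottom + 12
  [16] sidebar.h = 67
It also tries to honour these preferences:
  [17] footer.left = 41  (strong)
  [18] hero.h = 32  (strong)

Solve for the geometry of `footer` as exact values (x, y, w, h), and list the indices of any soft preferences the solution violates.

footer = (x=41, y=15, w=71, h=163)
violated soft preferences: none

1. footer.x = 41  [footer.left = card.left + 12]
2. footer.y = 15  [footer.top = card.top + 12]
3. footer.h = 163  [card.bottom = footer.bottom + 12]
4. footer.w = 71  [hero.left = footer.right + 12]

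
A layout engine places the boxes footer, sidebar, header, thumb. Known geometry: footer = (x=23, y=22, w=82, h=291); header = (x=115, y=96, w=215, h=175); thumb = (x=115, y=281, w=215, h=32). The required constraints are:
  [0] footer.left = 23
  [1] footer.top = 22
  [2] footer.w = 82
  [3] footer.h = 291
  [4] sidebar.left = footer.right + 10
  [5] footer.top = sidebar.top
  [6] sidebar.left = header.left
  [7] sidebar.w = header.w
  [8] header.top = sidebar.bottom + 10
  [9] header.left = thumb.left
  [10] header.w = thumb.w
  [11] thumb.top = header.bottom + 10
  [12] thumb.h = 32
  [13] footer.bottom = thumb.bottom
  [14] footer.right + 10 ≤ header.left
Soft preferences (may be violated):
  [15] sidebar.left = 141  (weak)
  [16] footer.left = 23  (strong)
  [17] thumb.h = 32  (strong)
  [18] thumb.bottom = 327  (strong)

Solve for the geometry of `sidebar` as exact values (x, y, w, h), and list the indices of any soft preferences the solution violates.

1. sidebar.x = 115  [sidebar.left = footer.right + 10]
2. sidebar.y = 22  [footer.top = sidebar.top]
3. sidebar.w = 215  [sidebar.w = header.w]
4. sidebar.h = 64  [header.top = sidebar.bottom + 10]

sidebar = (x=115, y=22, w=215, h=64)
violated soft preferences: 15, 18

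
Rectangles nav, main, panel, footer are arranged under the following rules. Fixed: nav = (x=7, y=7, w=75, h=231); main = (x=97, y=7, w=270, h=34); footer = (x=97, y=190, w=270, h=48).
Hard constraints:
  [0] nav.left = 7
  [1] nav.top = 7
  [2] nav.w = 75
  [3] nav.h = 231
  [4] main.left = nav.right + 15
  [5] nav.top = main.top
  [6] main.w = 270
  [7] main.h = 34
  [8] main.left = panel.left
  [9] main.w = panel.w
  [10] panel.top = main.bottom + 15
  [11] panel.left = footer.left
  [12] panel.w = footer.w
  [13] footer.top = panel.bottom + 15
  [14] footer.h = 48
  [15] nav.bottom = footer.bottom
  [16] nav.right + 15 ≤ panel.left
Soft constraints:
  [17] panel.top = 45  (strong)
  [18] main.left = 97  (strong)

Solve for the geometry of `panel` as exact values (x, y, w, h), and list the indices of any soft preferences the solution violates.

1. panel.x = 97  [main.left = panel.left]
2. panel.w = 270  [main.w = panel.w]
3. panel.y = 56  [panel.top = main.bottom + 15]
4. panel.h = 119  [footer.top = panel.bottom + 15]

panel = (x=97, y=56, w=270, h=119)
violated soft preferences: 17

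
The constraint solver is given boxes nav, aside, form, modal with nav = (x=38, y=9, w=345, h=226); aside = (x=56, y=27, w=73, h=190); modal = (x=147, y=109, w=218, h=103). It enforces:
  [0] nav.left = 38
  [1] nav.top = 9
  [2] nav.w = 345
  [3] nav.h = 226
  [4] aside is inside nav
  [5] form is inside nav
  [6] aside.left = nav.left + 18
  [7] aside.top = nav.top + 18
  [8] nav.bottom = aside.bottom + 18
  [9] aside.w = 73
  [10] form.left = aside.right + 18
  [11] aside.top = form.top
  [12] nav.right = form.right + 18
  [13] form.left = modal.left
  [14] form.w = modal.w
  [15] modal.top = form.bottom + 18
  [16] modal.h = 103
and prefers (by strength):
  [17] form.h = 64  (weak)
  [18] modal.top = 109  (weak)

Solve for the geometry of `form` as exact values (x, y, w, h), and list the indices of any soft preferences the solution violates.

form = (x=147, y=27, w=218, h=64)
violated soft preferences: none

1. form.x = 147  [form.left = aside.right + 18]
2. form.y = 27  [aside.top = form.top]
3. form.w = 218  [nav.right = form.right + 18]
4. form.h = 64  [modal.top = form.bottom + 18]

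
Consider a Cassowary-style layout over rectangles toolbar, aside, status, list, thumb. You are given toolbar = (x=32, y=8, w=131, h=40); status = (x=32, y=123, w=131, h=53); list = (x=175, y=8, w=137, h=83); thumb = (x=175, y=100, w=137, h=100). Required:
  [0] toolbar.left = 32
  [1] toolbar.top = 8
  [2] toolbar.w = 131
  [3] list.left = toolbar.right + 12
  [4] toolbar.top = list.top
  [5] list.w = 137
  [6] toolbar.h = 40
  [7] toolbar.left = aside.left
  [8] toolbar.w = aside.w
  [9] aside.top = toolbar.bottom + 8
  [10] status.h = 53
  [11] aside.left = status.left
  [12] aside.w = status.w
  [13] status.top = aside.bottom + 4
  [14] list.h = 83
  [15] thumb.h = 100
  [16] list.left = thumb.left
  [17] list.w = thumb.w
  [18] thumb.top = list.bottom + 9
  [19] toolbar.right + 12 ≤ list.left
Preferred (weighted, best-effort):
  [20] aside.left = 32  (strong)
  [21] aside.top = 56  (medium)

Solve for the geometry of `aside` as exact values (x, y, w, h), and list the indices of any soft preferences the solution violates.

aside = (x=32, y=56, w=131, h=63)
violated soft preferences: none

1. aside.x = 32  [toolbar.left = aside.left]
2. aside.w = 131  [toolbar.w = aside.w]
3. aside.y = 56  [aside.top = toolbar.bottom + 8]
4. aside.h = 63  [status.top = aside.bottom + 4]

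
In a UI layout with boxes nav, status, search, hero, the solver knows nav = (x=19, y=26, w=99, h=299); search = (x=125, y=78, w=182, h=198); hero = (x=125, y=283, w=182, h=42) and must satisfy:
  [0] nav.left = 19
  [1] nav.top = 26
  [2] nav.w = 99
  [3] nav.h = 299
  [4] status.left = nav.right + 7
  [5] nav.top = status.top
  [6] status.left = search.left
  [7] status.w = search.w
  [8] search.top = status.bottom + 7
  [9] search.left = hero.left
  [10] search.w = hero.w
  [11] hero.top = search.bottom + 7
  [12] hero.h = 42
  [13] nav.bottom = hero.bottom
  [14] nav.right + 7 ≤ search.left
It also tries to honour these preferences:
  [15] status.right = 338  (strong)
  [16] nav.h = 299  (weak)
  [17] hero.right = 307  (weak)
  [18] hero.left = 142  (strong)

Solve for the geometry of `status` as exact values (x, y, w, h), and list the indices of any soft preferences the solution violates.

status = (x=125, y=26, w=182, h=45)
violated soft preferences: 15, 18

1. status.x = 125  [status.left = nav.right + 7]
2. status.y = 26  [nav.top = status.top]
3. status.w = 182  [status.w = search.w]
4. status.h = 45  [search.top = status.bottom + 7]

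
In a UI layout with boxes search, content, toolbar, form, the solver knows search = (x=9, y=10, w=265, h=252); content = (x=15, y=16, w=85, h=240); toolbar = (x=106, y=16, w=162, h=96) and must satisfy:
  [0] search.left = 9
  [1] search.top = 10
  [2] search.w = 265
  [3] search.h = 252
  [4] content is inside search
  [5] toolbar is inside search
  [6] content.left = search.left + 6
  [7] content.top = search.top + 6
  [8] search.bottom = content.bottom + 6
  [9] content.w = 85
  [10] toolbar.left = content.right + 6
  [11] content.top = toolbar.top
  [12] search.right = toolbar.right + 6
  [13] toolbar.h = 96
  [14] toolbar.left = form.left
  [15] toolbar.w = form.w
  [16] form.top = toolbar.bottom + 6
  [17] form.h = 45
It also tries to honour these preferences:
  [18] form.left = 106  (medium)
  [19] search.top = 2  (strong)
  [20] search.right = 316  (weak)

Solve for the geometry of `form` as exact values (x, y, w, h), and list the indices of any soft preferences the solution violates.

1. form.x = 106  [toolbar.left = form.left]
2. form.w = 162  [toolbar.w = form.w]
3. form.y = 118  [form.top = toolbar.bottom + 6]
4. form.h = 45  [form.h = 45]

form = (x=106, y=118, w=162, h=45)
violated soft preferences: 19, 20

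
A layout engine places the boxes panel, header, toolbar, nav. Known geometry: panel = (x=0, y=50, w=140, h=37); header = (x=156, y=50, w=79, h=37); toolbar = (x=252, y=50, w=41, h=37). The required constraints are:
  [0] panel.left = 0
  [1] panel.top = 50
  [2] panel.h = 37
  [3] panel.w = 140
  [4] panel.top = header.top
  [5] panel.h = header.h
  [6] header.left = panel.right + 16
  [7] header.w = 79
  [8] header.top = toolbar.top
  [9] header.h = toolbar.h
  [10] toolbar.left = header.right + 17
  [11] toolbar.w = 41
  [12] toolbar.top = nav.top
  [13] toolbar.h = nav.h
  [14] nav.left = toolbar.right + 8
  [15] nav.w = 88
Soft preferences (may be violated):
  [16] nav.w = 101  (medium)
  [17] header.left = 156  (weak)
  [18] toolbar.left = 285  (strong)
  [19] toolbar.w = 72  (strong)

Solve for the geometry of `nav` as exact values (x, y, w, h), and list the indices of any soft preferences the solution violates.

1. nav.y = 50  [toolbar.top = nav.top]
2. nav.h = 37  [toolbar.h = nav.h]
3. nav.x = 301  [nav.left = toolbar.right + 8]
4. nav.w = 88  [nav.w = 88]

nav = (x=301, y=50, w=88, h=37)
violated soft preferences: 16, 18, 19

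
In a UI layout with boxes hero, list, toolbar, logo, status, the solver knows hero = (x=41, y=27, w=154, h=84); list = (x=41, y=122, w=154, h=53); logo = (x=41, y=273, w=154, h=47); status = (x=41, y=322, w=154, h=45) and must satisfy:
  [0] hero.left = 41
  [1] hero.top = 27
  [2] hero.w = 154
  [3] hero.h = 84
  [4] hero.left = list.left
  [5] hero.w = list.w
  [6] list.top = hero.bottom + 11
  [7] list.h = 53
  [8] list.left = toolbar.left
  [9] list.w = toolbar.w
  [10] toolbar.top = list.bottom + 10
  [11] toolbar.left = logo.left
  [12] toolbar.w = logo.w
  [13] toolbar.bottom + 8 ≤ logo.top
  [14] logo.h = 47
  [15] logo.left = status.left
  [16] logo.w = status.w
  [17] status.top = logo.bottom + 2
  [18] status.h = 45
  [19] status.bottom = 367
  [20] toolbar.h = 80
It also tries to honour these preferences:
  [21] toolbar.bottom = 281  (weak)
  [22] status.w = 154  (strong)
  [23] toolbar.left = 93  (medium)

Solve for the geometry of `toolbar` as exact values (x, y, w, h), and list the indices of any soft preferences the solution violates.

1. toolbar.x = 41  [list.left = toolbar.left]
2. toolbar.w = 154  [list.w = toolbar.w]
3. toolbar.y = 185  [toolbar.top = list.bottom + 10]
4. toolbar.h = 80  [toolbar.h = 80]

toolbar = (x=41, y=185, w=154, h=80)
violated soft preferences: 21, 23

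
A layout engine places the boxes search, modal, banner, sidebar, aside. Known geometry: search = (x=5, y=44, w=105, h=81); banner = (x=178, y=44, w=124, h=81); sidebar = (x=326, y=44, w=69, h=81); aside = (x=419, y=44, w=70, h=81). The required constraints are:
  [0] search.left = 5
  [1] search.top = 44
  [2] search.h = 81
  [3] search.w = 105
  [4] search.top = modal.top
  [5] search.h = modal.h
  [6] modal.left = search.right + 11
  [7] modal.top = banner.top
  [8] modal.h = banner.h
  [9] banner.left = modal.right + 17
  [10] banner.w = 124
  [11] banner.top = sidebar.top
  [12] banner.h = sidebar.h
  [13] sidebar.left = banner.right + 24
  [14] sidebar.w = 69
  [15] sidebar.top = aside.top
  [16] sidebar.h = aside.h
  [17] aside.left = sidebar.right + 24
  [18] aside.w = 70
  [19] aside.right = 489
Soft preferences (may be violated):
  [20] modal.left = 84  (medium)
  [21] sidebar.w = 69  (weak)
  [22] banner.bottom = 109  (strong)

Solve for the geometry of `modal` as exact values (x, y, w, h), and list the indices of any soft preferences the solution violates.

1. modal.y = 44  [search.top = modal.top]
2. modal.h = 81  [search.h = modal.h]
3. modal.x = 121  [modal.left = search.right + 11]
4. modal.w = 40  [banner.left = modal.right + 17]

modal = (x=121, y=44, w=40, h=81)
violated soft preferences: 20, 22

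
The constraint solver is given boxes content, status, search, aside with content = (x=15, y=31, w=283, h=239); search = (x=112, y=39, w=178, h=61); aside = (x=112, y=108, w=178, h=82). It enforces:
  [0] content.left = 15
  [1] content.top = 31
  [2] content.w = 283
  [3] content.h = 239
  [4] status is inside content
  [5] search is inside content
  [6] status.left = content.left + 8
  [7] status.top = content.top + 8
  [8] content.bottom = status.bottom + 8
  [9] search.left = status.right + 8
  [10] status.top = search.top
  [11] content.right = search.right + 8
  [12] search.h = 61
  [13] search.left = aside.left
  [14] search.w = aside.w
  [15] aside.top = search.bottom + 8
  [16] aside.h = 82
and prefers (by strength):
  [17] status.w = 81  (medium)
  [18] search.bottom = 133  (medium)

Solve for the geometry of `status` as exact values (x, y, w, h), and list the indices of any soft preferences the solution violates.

status = (x=23, y=39, w=81, h=223)
violated soft preferences: 18

1. status.x = 23  [status.left = content.left + 8]
2. status.y = 39  [status.top = content.top + 8]
3. status.h = 223  [content.bottom = status.bottom + 8]
4. status.w = 81  [search.left = status.right + 8]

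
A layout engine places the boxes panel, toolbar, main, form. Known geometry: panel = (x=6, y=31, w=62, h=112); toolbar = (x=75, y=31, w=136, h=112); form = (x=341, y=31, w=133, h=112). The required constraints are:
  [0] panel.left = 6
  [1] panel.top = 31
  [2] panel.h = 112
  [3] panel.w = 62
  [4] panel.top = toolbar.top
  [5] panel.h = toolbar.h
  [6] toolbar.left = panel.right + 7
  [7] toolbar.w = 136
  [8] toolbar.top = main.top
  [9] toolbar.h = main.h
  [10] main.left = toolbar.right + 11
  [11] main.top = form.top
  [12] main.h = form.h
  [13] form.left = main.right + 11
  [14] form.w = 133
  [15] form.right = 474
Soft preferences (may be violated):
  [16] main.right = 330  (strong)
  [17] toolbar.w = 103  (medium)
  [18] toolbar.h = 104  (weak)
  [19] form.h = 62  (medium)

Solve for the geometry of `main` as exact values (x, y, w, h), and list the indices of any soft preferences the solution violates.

1. main.y = 31  [toolbar.top = main.top]
2. main.h = 112  [toolbar.h = main.h]
3. main.x = 222  [main.left = toolbar.right + 11]
4. main.w = 108  [form.left = main.right + 11]

main = (x=222, y=31, w=108, h=112)
violated soft preferences: 17, 18, 19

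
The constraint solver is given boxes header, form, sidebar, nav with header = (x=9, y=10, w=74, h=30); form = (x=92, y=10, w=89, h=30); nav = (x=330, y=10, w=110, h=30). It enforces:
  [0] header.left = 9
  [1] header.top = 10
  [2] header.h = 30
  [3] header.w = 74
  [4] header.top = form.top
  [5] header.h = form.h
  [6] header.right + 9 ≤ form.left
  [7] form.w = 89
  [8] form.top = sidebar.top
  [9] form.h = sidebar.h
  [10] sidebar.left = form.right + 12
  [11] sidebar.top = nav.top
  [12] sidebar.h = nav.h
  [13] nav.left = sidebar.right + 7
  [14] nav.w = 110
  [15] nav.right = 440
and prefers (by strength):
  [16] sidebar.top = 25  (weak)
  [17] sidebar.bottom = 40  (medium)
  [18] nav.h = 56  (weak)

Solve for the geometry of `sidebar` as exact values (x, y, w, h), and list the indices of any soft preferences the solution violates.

sidebar = (x=193, y=10, w=130, h=30)
violated soft preferences: 16, 18

1. sidebar.y = 10  [form.top = sidebar.top]
2. sidebar.h = 30  [form.h = sidebar.h]
3. sidebar.x = 193  [sidebar.left = form.right + 12]
4. sidebar.w = 130  [nav.left = sidebar.right + 7]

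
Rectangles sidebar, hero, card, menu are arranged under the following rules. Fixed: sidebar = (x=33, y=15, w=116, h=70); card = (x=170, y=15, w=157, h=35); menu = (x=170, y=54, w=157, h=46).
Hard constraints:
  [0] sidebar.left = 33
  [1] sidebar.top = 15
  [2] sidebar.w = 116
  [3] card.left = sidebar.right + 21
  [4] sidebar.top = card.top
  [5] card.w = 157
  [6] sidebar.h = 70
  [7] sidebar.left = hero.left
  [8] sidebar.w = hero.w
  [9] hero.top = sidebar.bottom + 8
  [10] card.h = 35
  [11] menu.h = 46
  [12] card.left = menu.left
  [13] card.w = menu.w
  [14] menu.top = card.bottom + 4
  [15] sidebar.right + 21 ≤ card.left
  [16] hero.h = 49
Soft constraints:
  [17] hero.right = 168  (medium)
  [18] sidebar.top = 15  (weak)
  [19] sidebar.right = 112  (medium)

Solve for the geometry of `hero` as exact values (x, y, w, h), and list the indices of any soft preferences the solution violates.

1. hero.x = 33  [sidebar.left = hero.left]
2. hero.w = 116  [sidebar.w = hero.w]
3. hero.y = 93  [hero.top = sidebar.bottom + 8]
4. hero.h = 49  [hero.h = 49]

hero = (x=33, y=93, w=116, h=49)
violated soft preferences: 17, 19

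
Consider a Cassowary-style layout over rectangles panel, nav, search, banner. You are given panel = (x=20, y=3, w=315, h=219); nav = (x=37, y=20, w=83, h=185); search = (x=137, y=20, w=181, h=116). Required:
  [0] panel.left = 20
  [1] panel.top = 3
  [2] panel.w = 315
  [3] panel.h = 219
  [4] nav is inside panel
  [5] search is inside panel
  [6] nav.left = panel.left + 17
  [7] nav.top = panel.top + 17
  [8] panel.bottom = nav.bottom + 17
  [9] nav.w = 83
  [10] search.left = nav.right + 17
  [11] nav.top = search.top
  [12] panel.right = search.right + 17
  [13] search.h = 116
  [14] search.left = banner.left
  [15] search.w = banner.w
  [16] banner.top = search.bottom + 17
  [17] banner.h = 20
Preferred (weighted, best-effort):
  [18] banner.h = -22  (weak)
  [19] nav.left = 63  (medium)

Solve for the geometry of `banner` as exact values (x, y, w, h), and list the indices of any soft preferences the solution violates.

banner = (x=137, y=153, w=181, h=20)
violated soft preferences: 18, 19

1. banner.x = 137  [search.left = banner.left]
2. banner.w = 181  [search.w = banner.w]
3. banner.y = 153  [banner.top = search.bottom + 17]
4. banner.h = 20  [banner.h = 20]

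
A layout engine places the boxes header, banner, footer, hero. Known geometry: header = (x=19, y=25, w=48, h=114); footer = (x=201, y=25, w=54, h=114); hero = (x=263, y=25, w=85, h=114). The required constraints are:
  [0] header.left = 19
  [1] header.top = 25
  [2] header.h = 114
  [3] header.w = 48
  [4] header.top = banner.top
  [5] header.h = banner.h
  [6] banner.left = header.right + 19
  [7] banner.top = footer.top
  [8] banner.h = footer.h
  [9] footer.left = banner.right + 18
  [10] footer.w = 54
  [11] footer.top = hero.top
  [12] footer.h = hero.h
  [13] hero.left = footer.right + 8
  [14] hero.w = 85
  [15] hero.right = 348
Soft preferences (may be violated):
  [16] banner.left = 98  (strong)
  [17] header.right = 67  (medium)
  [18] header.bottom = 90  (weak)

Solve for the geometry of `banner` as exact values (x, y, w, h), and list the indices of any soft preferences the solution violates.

1. banner.y = 25  [header.top = banner.top]
2. banner.h = 114  [header.h = banner.h]
3. banner.x = 86  [banner.left = header.right + 19]
4. banner.w = 97  [footer.left = banner.right + 18]

banner = (x=86, y=25, w=97, h=114)
violated soft preferences: 16, 18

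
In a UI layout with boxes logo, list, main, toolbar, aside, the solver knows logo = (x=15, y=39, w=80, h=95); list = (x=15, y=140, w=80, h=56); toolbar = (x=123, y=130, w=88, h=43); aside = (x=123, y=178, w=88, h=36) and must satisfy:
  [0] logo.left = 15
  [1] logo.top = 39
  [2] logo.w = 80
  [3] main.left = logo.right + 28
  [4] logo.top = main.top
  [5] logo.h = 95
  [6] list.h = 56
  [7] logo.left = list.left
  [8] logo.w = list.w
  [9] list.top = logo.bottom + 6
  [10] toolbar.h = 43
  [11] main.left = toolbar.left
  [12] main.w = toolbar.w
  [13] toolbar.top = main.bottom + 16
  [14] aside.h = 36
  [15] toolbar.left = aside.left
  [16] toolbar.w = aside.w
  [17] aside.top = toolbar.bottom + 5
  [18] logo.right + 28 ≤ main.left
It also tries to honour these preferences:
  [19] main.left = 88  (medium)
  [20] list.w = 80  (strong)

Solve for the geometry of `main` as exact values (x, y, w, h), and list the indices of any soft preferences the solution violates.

main = (x=123, y=39, w=88, h=75)
violated soft preferences: 19

1. main.x = 123  [main.left = logo.right + 28]
2. main.y = 39  [logo.top = main.top]
3. main.w = 88  [main.w = toolbar.w]
4. main.h = 75  [toolbar.top = main.bottom + 16]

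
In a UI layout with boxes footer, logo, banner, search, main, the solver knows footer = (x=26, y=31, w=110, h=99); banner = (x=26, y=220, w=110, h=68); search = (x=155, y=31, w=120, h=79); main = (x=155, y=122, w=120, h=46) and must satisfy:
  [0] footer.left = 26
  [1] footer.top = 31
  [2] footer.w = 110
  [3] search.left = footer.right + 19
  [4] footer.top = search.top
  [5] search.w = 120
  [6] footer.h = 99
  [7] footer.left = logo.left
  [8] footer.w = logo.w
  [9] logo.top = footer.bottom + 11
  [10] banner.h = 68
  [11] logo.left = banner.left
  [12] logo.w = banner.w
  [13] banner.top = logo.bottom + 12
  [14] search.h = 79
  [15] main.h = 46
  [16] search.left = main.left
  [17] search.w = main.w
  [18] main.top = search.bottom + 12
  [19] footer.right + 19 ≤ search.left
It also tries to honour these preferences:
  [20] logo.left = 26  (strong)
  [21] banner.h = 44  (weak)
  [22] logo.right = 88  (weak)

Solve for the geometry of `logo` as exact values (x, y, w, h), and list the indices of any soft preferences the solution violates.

1. logo.x = 26  [footer.left = logo.left]
2. logo.w = 110  [footer.w = logo.w]
3. logo.y = 141  [logo.top = footer.bottom + 11]
4. logo.h = 67  [banner.top = logo.bottom + 12]

logo = (x=26, y=141, w=110, h=67)
violated soft preferences: 21, 22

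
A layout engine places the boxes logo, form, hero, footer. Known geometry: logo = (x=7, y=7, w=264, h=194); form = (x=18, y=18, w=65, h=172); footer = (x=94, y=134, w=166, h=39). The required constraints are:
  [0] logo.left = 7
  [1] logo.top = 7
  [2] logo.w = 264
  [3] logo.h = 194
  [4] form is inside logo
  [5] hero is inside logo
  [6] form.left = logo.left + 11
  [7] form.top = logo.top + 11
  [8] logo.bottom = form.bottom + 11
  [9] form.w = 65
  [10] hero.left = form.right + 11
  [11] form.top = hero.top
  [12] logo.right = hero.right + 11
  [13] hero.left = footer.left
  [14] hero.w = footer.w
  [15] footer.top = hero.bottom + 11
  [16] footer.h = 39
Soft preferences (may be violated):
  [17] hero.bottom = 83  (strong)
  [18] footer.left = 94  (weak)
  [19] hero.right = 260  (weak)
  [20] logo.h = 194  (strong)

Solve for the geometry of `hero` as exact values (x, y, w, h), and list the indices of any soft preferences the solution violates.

hero = (x=94, y=18, w=166, h=105)
violated soft preferences: 17

1. hero.x = 94  [hero.left = form.right + 11]
2. hero.y = 18  [form.top = hero.top]
3. hero.w = 166  [logo.right = hero.right + 11]
4. hero.h = 105  [footer.top = hero.bottom + 11]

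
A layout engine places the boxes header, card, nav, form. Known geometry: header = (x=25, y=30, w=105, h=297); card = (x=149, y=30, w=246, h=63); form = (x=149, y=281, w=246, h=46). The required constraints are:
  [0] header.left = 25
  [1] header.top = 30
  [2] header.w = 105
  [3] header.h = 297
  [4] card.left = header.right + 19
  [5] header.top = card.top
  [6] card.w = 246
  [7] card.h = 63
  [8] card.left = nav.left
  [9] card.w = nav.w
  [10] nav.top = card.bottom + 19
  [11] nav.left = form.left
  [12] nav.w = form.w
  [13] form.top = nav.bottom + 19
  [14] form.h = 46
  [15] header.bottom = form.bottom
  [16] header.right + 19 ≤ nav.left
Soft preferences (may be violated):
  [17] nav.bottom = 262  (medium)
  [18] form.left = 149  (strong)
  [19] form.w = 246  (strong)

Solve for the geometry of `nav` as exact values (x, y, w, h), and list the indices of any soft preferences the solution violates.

nav = (x=149, y=112, w=246, h=150)
violated soft preferences: none

1. nav.x = 149  [card.left = nav.left]
2. nav.w = 246  [card.w = nav.w]
3. nav.y = 112  [nav.top = card.bottom + 19]
4. nav.h = 150  [form.top = nav.bottom + 19]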